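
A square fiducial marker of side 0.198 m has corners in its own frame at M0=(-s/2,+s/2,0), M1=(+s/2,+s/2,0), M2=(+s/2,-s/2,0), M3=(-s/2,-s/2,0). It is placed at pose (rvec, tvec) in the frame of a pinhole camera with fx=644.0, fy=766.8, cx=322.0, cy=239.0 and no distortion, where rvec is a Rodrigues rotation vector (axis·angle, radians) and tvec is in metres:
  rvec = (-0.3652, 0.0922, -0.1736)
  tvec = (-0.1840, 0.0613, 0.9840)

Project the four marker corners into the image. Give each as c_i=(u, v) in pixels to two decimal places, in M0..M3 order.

Intrinsics K: fx=644.0, fy=766.8, cx=322.0, cy=239.0
Marker side s = 0.198 m; corners in marker frame (Z=0):
  M0 = (-0.0990, +0.0990, 0)
  M1 = (+0.0990, +0.0990, 0)
  M2 = (+0.0990, -0.0990, 0)
  M3 = (-0.0990, -0.0990, 0)
rvec = (-0.3652, 0.0922, -0.1736), |rvec| = θ = 0.41474 rad = 23.763°
Rodrigues: sinθ=0.40295, 1−cosθ=0.08478; R = I + sinθ·[k]× + (1−cosθ)·[k]×²:
    [+0.98096 +0.15207 +0.12083]
    [-0.18526 +0.91941 +0.34693]
    [-0.05833 -0.36271 +0.93008]
t = (-0.1840, 0.0613, 0.9840) m
M0: Pc = R·M0+t = (-0.26606, +0.17066, +0.95387); u = 644.0·(-0.26606)/0.95387 + 322.0 = 142.3706, v = 766.8·(+0.17066)/0.95387 + 239.0 = 376.1933
M1: Pc = R·M1+t = (-0.07183, +0.13398, +0.94232); u = 644.0·(-0.07183)/0.94232 + 322.0 = 272.9096, v = 766.8·(+0.13398)/0.94232 + 239.0 = 348.0254
M2: Pc = R·M2+t = (-0.10194, -0.04806, +1.01413); u = 644.0·(-0.10194)/1.01413 + 322.0 = 257.2654, v = 766.8·(-0.04806)/1.01413 + 239.0 = 202.6592
M3: Pc = R·M3+t = (-0.29617, -0.01138, +1.02568); u = 644.0·(-0.29617)/1.02568 + 322.0 = 136.0427, v = 766.8·(-0.01138)/1.02568 + 239.0 = 230.4917

c0=(142.37, 376.19) c1=(272.91, 348.03) c2=(257.27, 202.66) c3=(136.04, 230.49)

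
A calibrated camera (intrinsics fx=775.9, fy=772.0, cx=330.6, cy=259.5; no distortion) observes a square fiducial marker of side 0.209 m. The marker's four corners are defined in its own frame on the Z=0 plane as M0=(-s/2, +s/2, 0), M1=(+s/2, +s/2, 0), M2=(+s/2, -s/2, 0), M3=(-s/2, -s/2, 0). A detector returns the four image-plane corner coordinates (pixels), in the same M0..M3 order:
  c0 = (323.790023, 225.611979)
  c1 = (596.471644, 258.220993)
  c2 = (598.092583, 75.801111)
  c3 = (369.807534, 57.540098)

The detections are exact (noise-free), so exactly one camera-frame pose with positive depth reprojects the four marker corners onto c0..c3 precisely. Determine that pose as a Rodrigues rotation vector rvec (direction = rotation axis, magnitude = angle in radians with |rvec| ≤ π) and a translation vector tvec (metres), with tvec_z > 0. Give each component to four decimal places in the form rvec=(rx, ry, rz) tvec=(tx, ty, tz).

rvec=(-0.6320, 0.1299, 0.1774) tvec=(0.1180, -0.0968, 0.6582)

Intrinsics K: fx=775.9, fy=772.0, cx=330.6, cy=259.5
Marker side s = 0.209 m; corners in marker frame (Z=0):
  M0 = (-0.1045, +0.1045, 0)
  M1 = (+0.1045, +0.1045, 0)
  M2 = (+0.1045, -0.1045, 0)
  M3 = (-0.1045, -0.1045, 0)
Detected image corners:
  c0 = (323.790023, 225.611979) px
  c1 = (596.471644, 258.220993) px
  c2 = (598.092583, 75.801111) px
  c3 = (369.807534, 57.540098) px
Planar DLT: solve 8×8 A·h = b for H (H[2,2]=1):
  H  [+1063.70360 -529.12043 +469.65906]
  H  [+77.67908 +702.80891 +145.94533]
  H  [-0.26500 -0.87325 +1.00000]
B = K⁻¹H; ‖b₁‖=1.519206, ‖b₂‖=1.519206; λ = 2/(‖b₁‖+‖b₂‖) = 0.658238, sign → tz>0 ⇒ λ=+0.658238
r₁ = λ·B[:,0] = (+0.97672,+0.12487,-0.17443); r₂ = λ·B[:,1] = (-0.20396,+0.79246,-0.57481)
r₃ = r₁×r₂ = (+0.06646,+0.59701,+0.79948); SVD([r₁ r₂ r₃]) → R = UVᵀ:
  R  [+0.97672 -0.20396 +0.06646]
  R  [+0.12487 +0.79246 +0.59701]
  R  [-0.17443 -0.57481 +0.79948]
t = (+0.11797, -0.09682, +0.65824) m
tr R = 2.568660; θ = arccos((tr R − 1)/2) = 0.669181 rad = 38.341°
axis k = ((R−Rᵀ)₃₂, (R−Rᵀ)₁₃, (R−Rᵀ)₂₁) / (2 sinθ) = (-0.944489, +0.194155, +0.265037)
rvec = θ·k = (-0.632034, +0.129925, +0.177358)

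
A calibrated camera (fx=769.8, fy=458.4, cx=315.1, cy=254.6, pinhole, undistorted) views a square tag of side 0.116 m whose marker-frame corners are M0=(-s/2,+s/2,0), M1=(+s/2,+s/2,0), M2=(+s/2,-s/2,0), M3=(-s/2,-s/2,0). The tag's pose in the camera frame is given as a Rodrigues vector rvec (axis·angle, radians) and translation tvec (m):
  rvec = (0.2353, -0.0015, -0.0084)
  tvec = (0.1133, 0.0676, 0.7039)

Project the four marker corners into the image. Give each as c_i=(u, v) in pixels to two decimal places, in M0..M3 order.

Intrinsics K: fx=769.8, fy=458.4, cx=315.1, cy=254.6
Marker side s = 0.116 m; corners in marker frame (Z=0):
  M0 = (-0.0580, +0.0580, 0)
  M1 = (+0.0580, +0.0580, 0)
  M2 = (+0.0580, -0.0580, 0)
  M3 = (-0.0580, -0.0580, 0)
rvec = (0.2353, -0.0015, -0.0084), |rvec| = θ = 0.23545 rad = 13.491°
Rodrigues: sinθ=0.23329, 1−cosθ=0.02759; R = I + sinθ·[k]× + (1−cosθ)·[k]×²:
    [+0.99996 +0.00815 -0.00247]
    [-0.00850 +0.97241 -0.23313]
    [+0.00050 +0.23314 +0.97244]
t = (0.1133, 0.0676, 0.7039) m
M0: Pc = R·M0+t = (+0.05577, +0.12449, +0.71739); u = 769.8·(+0.05577)/0.71739 + 315.1 = 374.9491, v = 458.4·(+0.12449)/0.71739 + 254.6 = 334.1484
M1: Pc = R·M1+t = (+0.17177, +0.12351, +0.71745); u = 769.8·(+0.17177)/0.71745 + 315.1 = 499.4037, v = 458.4·(+0.12351)/0.71745 + 254.6 = 333.5120
M2: Pc = R·M2+t = (+0.17083, +0.01071, +0.69041); u = 769.8·(+0.17083)/0.69041 + 315.1 = 505.5693, v = 458.4·(+0.01071)/0.69041 + 254.6 = 261.7092
M3: Pc = R·M3+t = (+0.05483, +0.01169, +0.69035); u = 769.8·(+0.05483)/0.69035 + 315.1 = 376.2398, v = 458.4·(+0.01169)/0.69035 + 254.6 = 262.3644

c0=(374.95, 334.15) c1=(499.40, 333.51) c2=(505.57, 261.71) c3=(376.24, 262.36)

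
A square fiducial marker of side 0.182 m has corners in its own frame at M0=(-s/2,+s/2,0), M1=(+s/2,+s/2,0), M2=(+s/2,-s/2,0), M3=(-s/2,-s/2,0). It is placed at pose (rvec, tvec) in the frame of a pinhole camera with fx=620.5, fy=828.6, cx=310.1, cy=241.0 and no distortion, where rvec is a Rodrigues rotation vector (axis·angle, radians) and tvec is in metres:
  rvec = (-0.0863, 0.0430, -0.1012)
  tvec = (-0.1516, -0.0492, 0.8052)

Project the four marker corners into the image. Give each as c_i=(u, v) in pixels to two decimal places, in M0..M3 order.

c0=(129.50, 293.10) c1=(269.34, 274.04) c2=(256.34, 88.79) c3=(119.36, 109.06)

Intrinsics K: fx=620.5, fy=828.6, cx=310.1, cy=241.0
Marker side s = 0.182 m; corners in marker frame (Z=0):
  M0 = (-0.0910, +0.0910, 0)
  M1 = (+0.0910, +0.0910, 0)
  M2 = (+0.0910, -0.0910, 0)
  M3 = (-0.0910, -0.0910, 0)
rvec = (-0.0863, 0.0430, -0.1012), |rvec| = θ = 0.13978 rad = 8.009°
Rodrigues: sinθ=0.13932, 1−cosθ=0.00975; R = I + sinθ·[k]× + (1−cosθ)·[k]×²:
    [+0.99396 +0.09902 +0.04722]
    [-0.10272 +0.99117 +0.08385]
    [-0.03850 -0.08819 +0.99536]
t = (-0.1516, -0.0492, 0.8052) m
M0: Pc = R·M0+t = (-0.23304, +0.05034, +0.80068); u = 620.5·(-0.23304)/0.80068 + 310.1 = 129.5013, v = 828.6·(+0.05034)/0.80068 + 241.0 = 293.0999
M1: Pc = R·M1+t = (-0.05214, +0.03165, +0.79367); u = 620.5·(-0.05214)/0.79367 + 310.1 = 269.3376, v = 828.6·(+0.03165)/0.79367 + 241.0 = 274.0415
M2: Pc = R·M2+t = (-0.07016, -0.14874, +0.80972); u = 620.5·(-0.07016)/0.80972 + 310.1 = 256.3356, v = 828.6·(-0.14874)/0.80972 + 241.0 = 88.7879
M3: Pc = R·M3+t = (-0.25106, -0.13005, +0.81673); u = 620.5·(-0.25106)/0.81673 + 310.1 = 119.3591, v = 828.6·(-0.13005)/0.81673 + 241.0 = 109.0611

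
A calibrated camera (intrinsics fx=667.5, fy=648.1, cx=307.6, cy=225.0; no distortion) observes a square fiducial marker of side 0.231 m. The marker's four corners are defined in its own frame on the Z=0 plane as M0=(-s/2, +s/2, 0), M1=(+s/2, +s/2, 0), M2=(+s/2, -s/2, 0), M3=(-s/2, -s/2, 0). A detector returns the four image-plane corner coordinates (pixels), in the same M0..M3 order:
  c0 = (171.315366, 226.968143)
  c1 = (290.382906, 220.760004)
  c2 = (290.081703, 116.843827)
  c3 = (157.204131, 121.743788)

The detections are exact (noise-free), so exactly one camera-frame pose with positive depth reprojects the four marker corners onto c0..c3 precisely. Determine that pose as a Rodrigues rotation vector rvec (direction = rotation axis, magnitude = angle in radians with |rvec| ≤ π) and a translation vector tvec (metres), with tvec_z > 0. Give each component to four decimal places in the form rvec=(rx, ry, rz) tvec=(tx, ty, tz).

Intrinsics K: fx=667.5, fy=648.1, cx=307.6, cy=225.0
Marker side s = 0.231 m; corners in marker frame (Z=0):
  M0 = (-0.1155, +0.1155, 0)
  M1 = (+0.1155, +0.1155, 0)
  M2 = (+0.1155, -0.1155, 0)
  M3 = (-0.1155, -0.1155, 0)
Detected image corners:
  c0 = (171.315366, 226.968143) px
  c1 = (290.382906, 220.760004) px
  c2 = (290.081703, 116.843827) px
  c3 = (157.204131, 121.743788) px
Planar DLT: solve 8×8 A·h = b for H (H[2,2]=1):
  H  [+561.69302 +137.73979 +228.01725]
  H  [-10.62159 +533.31010 +174.39217]
  H  [+0.07912 +0.47005 +1.00000]
B = K⁻¹H; ‖b₁‖=0.810093, ‖b₂‖=0.810093; λ = 2/(‖b₁‖+‖b₂‖) = 1.234426, sign → tz>0 ⇒ λ=+1.234426
r₁ = λ·B[:,0] = (+0.99375,-0.05414,+0.09767); r₂ = λ·B[:,1] = (-0.01266,+0.81434,+0.58024)
r₃ = r₁×r₂ = (-0.11095,-0.57785,+0.80857); SVD([r₁ r₂ r₃]) → R = UVᵀ:
  R  [+0.99375 -0.01266 -0.11095]
  R  [-0.05414 +0.81434 -0.57785]
  R  [+0.09767 +0.58024 +0.80857]
t = (-0.14717, -0.09639, +1.23443) m
tr R = 2.616656; θ = arccos((tr R − 1)/2) = 0.629490 rad = 36.067°
axis k = ((R−Rᵀ)₃₂, (R−Rᵀ)₁₃, (R−Rᵀ)₂₁) / (2 sinθ) = (+0.983548, -0.177178, -0.035224)
rvec = θ·k = (+0.619134, -0.111532, -0.022173)

rvec=(0.6191, -0.1115, -0.0222) tvec=(-0.1472, -0.0964, 1.2344)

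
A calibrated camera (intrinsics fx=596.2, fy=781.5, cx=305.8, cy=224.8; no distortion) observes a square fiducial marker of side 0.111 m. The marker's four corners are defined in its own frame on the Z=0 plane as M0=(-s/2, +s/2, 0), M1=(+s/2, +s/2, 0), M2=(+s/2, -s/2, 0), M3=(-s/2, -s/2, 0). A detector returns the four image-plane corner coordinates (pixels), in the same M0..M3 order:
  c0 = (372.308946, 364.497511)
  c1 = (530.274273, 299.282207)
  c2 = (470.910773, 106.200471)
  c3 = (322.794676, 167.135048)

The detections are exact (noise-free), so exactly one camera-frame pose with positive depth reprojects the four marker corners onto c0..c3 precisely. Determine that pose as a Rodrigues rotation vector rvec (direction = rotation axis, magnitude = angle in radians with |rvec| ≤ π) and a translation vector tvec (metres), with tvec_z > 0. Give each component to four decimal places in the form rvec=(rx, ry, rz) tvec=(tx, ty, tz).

rvec=(-0.2417, 0.0332, -0.3033) tvec=(0.0813, 0.0033, 0.4127)

Intrinsics K: fx=596.2, fy=781.5, cx=305.8, cy=224.8
Marker side s = 0.111 m; corners in marker frame (Z=0):
  M0 = (-0.0555, +0.0555, 0)
  M1 = (+0.0555, +0.0555, 0)
  M2 = (+0.0555, -0.0555, 0)
  M3 = (-0.0555, -0.0555, 0)
Detected image corners:
  c0 = (372.308946, 364.497511) px
  c1 = (530.274273, 299.282207) px
  c2 = (470.910773, 106.200471) px
  c3 = (322.794676, 167.135048) px
Planar DLT: solve 8×8 A·h = b for H (H[2,2]=1):
  H  [+1381.19595 +243.20679 +423.23028]
  H  [-565.47167 +1622.15109 +231.10413]
  H  [+0.00916 -0.58305 +1.00000]
B = K⁻¹H; ‖b₁‖=2.423354, ‖b₂‖=2.423354; λ = 2/(‖b₁‖+‖b₂‖) = 0.412651, sign → tz>0 ⇒ λ=+0.412651
r₁ = λ·B[:,0] = (+0.95404,-0.29967,+0.00378); r₂ = λ·B[:,1] = (+0.29174,+0.92574,-0.24060)
r₃ = r₁×r₂ = (+0.06860,+0.23064,+0.97062); SVD([r₁ r₂ r₃]) → R = UVᵀ:
  R  [+0.95404 +0.29174 +0.06860]
  R  [-0.29967 +0.92574 +0.23064]
  R  [+0.00378 -0.24060 +0.97062]
t = (+0.08128, +0.00333, +0.41265) m
tr R = 2.850397; θ = arccos((tr R − 1)/2) = 0.389238 rad = 22.302°
axis k = ((R−Rᵀ)₃₂, (R−Rᵀ)₁₃, (R−Rᵀ)₂₁) / (2 sinθ) = (-0.620894, +0.085402, -0.779228)
rvec = θ·k = (-0.241676, +0.033242, -0.303305)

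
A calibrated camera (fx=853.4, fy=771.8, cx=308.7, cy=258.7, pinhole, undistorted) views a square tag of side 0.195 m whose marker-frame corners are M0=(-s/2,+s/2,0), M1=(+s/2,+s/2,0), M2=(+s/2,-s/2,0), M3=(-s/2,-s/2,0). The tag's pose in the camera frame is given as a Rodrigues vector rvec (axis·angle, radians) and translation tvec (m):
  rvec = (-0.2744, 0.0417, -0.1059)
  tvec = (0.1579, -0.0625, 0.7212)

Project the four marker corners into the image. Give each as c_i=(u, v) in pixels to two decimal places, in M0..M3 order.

c0=(395.17, 304.68) c1=(634.75, 281.10) c2=(589.46, 86.21) c3=(367.16, 109.47)

Intrinsics K: fx=853.4, fy=771.8, cx=308.7, cy=258.7
Marker side s = 0.195 m; corners in marker frame (Z=0):
  M0 = (-0.0975, +0.0975, 0)
  M1 = (+0.0975, +0.0975, 0)
  M2 = (+0.0975, -0.0975, 0)
  M3 = (-0.0975, -0.0975, 0)
rvec = (-0.2744, 0.0417, -0.1059), |rvec| = θ = 0.29707 rad = 17.021°
Rodrigues: sinθ=0.29272, 1−cosθ=0.04380; R = I + sinθ·[k]× + (1−cosθ)·[k]×²:
    [+0.99357 +0.09867 +0.05551]
    [-0.11003 +0.95706 +0.26819]
    [-0.02667 -0.27257 +0.96177]
t = (0.1579, -0.0625, 0.7212) m
M0: Pc = R·M0+t = (+0.07065, +0.04154, +0.69722); u = 853.4·(+0.07065)/0.69722 + 308.7 = 395.1719, v = 771.8·(+0.04154)/0.69722 + 258.7 = 304.6847
M1: Pc = R·M1+t = (+0.26439, +0.02009, +0.69202); u = 853.4·(+0.26439)/0.69202 + 308.7 = 634.7484, v = 771.8·(+0.02009)/0.69202 + 258.7 = 281.1012
M2: Pc = R·M2+t = (+0.24515, -0.16654, +0.74518); u = 853.4·(+0.24515)/0.74518 + 308.7 = 589.4571, v = 771.8·(-0.16654)/0.74518 + 258.7 = 86.2084
M3: Pc = R·M3+t = (+0.05141, -0.14509, +0.75038); u = 853.4·(+0.05141)/0.75038 + 308.7 = 367.1645, v = 771.8·(-0.14509)/0.75038 + 258.7 = 109.4719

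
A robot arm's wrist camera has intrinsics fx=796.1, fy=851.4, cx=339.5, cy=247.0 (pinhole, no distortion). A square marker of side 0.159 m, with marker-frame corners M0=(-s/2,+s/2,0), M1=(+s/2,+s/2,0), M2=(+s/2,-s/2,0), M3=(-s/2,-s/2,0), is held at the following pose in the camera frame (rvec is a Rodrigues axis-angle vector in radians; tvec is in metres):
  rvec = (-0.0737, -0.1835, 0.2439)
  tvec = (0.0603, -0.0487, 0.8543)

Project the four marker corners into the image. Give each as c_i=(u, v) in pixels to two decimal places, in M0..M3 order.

Intrinsics K: fx=796.1, fy=851.4, cx=339.5, cy=247.0
Marker side s = 0.159 m; corners in marker frame (Z=0):
  M0 = (-0.0795, +0.0795, 0)
  M1 = (+0.0795, +0.0795, 0)
  M2 = (+0.0795, -0.0795, 0)
  M3 = (-0.0795, -0.0795, 0)
rvec = (-0.0737, -0.1835, 0.2439), |rvec| = θ = 0.31399 rad = 17.990°
Rodrigues: sinθ=0.30886, 1−cosθ=0.04889; R = I + sinθ·[k]× + (1−cosθ)·[k]×²:
    [+0.95380 -0.23321 -0.18941]
    [+0.24662 +0.96781 +0.05030]
    [+0.17159 -0.09469 +0.98061]
t = (0.0603, -0.0487, 0.8543) m
M0: Pc = R·M0+t = (-0.03407, +0.00863, +0.83313); u = 796.1·(-0.03407)/0.83313 + 339.5 = 306.9472, v = 851.4·(+0.00863)/0.83313 + 247.0 = 255.8238
M1: Pc = R·M1+t = (+0.11759, +0.04785, +0.86041); u = 796.1·(+0.11759)/0.86041 + 339.5 = 448.2981, v = 851.4·(+0.04785)/0.86041 + 247.0 = 294.3456
M2: Pc = R·M2+t = (+0.15467, -0.10603, +0.87547); u = 796.1·(+0.15467)/0.87547 + 339.5 = 480.1452, v = 851.4·(-0.10603)/0.87547 + 247.0 = 143.8807
M3: Pc = R·M3+t = (+0.00301, -0.14525, +0.84819); u = 796.1·(+0.00301)/0.84819 + 339.5 = 342.3276, v = 851.4·(-0.14525)/0.84819 + 247.0 = 101.2030

c0=(306.95, 255.82) c1=(448.30, 294.35) c2=(480.15, 143.88) c3=(342.33, 101.20)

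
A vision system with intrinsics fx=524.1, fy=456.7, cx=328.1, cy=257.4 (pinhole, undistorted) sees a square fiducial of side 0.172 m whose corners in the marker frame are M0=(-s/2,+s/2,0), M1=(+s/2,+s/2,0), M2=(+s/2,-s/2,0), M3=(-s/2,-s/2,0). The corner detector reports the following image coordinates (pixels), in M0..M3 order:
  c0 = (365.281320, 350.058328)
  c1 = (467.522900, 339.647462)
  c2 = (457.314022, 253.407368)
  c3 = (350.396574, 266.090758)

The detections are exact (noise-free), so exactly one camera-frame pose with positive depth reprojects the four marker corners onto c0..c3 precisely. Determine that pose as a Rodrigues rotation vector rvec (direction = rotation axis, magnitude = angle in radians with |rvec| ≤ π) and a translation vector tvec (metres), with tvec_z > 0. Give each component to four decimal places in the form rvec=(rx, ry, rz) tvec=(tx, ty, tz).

rvec=(0.2467, 0.0849, -0.1493) tvec=(0.1345, 0.0869, 0.8636)

Intrinsics K: fx=524.1, fy=456.7, cx=328.1, cy=257.4
Marker side s = 0.172 m; corners in marker frame (Z=0):
  M0 = (-0.0860, +0.0860, 0)
  M1 = (+0.0860, +0.0860, 0)
  M2 = (+0.0860, -0.0860, 0)
  M3 = (-0.0860, -0.0860, 0)
Detected image corners:
  c0 = (365.281320, 350.058328) px
  c1 = (467.522900, 339.647462) px
  c2 = (457.314022, 253.407368) px
  c3 = (350.396574, 266.090758) px
Planar DLT: solve 8×8 A·h = b for H (H[2,2]=1):
  H  [+559.28126 +185.50588 +409.74570]
  H  [-102.66761 +577.58704 +303.36270]
  H  [-0.11806 +0.27411 +1.00000]
B = K⁻¹H; ‖b₁‖=1.157991, ‖b₂‖=1.157991; λ = 2/(‖b₁‖+‖b₂‖) = 0.863564, sign → tz>0 ⇒ λ=+0.863564
r₁ = λ·B[:,0] = (+0.98536,-0.13667,-0.10195); r₂ = λ·B[:,1] = (+0.15747,+0.95873,+0.23671)
r₃ = r₁×r₂ = (+0.06539,-0.24930,+0.96622); SVD([r₁ r₂ r₃]) → R = UVᵀ:
  R  [+0.98536 +0.15747 +0.06539]
  R  [-0.13667 +0.95873 -0.24930]
  R  [-0.10195 +0.23671 +0.96622]
t = (+0.13453, +0.08691, +0.86356) m
tr R = 2.910305; θ = arccos((tr R − 1)/2) = 0.300621 rad = 17.224°
axis k = ((R−Rᵀ)₃₂, (R−Rᵀ)₁₃, (R−Rᵀ)₂₁) / (2 sinθ) = (+0.820655, +0.282562, -0.496672)
rvec = θ·k = (+0.246707, +0.084944, -0.149310)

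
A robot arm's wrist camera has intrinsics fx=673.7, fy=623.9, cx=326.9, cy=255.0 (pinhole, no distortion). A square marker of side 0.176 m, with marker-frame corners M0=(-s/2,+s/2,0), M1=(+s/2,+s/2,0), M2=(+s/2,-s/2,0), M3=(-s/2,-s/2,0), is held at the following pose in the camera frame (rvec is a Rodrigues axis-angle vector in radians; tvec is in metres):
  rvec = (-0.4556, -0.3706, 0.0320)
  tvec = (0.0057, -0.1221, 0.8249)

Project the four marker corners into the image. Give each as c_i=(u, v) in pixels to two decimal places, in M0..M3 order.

Intrinsics K: fx=673.7, fy=623.9, cx=326.9, cy=255.0
Marker side s = 0.176 m; corners in marker frame (Z=0):
  M0 = (-0.0880, +0.0880, 0)
  M1 = (+0.0880, +0.0880, 0)
  M2 = (+0.0880, -0.0880, 0)
  M3 = (-0.0880, -0.0880, 0)
rvec = (-0.4556, -0.3706, 0.0320), |rvec| = θ = 0.58817 rad = 33.699°
Rodrigues: sinθ=0.55484, 1−cosθ=0.16804; R = I + sinθ·[k]× + (1−cosθ)·[k]×²:
    [+0.93279 +0.05183 -0.35668]
    [+0.11220 +0.89867 +0.42402]
    [+0.34252 -0.43554 +0.83246]
t = (0.0057, -0.1221, 0.8249) m
M0: Pc = R·M0+t = (-0.07182, -0.05289, +0.75643); u = 673.7·(-0.07182)/0.75643 + 326.9 = 262.9312, v = 623.9·(-0.05289)/0.75643 + 255.0 = 211.3762
M1: Pc = R·M1+t = (+0.09235, -0.03314, +0.81671); u = 673.7·(+0.09235)/0.81671 + 326.9 = 403.0757, v = 623.9·(-0.03314)/0.81671 + 255.0 = 229.6818
M2: Pc = R·M2+t = (+0.08322, -0.19131, +0.89337); u = 673.7·(+0.08322)/0.89337 + 326.9 = 389.6604, v = 623.9·(-0.19131)/0.89337 + 255.0 = 121.3957
M3: Pc = R·M3+t = (-0.08095, -0.21106, +0.83309); u = 673.7·(-0.08095)/0.83309 + 326.9 = 261.4403, v = 623.9·(-0.21106)/0.83309 + 255.0 = 96.9388

c0=(262.93, 211.38) c1=(403.08, 229.68) c2=(389.66, 121.40) c3=(261.44, 96.94)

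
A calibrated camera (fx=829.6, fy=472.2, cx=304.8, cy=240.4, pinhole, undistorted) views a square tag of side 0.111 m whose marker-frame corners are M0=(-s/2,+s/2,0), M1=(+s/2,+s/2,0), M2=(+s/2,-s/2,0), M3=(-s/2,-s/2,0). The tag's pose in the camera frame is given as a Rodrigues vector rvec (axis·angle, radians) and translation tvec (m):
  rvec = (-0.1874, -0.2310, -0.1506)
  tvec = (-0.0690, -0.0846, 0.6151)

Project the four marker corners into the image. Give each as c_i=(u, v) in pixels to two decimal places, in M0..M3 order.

Intrinsics K: fx=829.6, fy=472.2, cx=304.8, cy=240.4
Marker side s = 0.111 m; corners in marker frame (Z=0):
  M0 = (-0.0555, +0.0555, 0)
  M1 = (+0.0555, +0.0555, 0)
  M2 = (+0.0555, -0.0555, 0)
  M3 = (-0.0555, -0.0555, 0)
rvec = (-0.1874, -0.2310, -0.1506), |rvec| = θ = 0.33341 rad = 19.103°
Rodrigues: sinθ=0.32726, 1−cosθ=0.05507; R = I + sinθ·[k]× + (1−cosθ)·[k]×²:
    [+0.96233 +0.16927 -0.21276]
    [-0.12638 +0.97137 +0.20118]
    [+0.24073 -0.16671 +0.95617]
t = (-0.0690, -0.0846, 0.6151) m
M0: Pc = R·M0+t = (-0.11301, -0.02368, +0.59249); u = 829.6·(-0.11301)/0.59249 + 304.8 = 146.5567, v = 472.2·(-0.02368)/0.59249 + 240.4 = 221.5315
M1: Pc = R·M1+t = (-0.00620, -0.03770, +0.61921); u = 829.6·(-0.00620)/0.61921 + 304.8 = 296.4985, v = 472.2·(-0.03770)/0.61921 + 240.4 = 211.6480
M2: Pc = R·M2+t = (-0.02499, -0.14552, +0.63771); u = 829.6·(-0.02499)/0.63771 + 304.8 = 272.2968, v = 472.2·(-0.14552)/0.63771 + 240.4 = 132.6448
M3: Pc = R·M3+t = (-0.13180, -0.13150, +0.61099); u = 829.6·(-0.13180)/0.61099 + 304.8 = 125.8379, v = 472.2·(-0.13150)/0.61099 + 240.4 = 138.7739

c0=(146.56, 221.53) c1=(296.50, 211.65) c2=(272.30, 132.64) c3=(125.84, 138.77)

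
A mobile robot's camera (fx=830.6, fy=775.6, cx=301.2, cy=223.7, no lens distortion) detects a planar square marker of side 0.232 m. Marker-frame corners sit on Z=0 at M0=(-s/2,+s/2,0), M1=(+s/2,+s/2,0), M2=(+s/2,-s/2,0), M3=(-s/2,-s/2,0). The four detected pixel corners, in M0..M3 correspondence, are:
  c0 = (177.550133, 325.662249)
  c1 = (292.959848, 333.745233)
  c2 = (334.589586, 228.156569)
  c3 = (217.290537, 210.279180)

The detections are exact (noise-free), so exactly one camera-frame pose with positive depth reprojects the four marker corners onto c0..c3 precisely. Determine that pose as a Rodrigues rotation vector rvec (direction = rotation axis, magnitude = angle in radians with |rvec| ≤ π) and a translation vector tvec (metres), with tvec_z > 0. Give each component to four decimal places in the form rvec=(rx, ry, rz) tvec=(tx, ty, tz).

rvec=(0.3718, -0.5133, 0.2478) tvec=(-0.0759, 0.0974, 1.4448)

Intrinsics K: fx=830.6, fy=775.6, cx=301.2, cy=223.7
Marker side s = 0.232 m; corners in marker frame (Z=0):
  M0 = (-0.1160, +0.1160, 0)
  M1 = (+0.1160, +0.1160, 0)
  M2 = (+0.1160, -0.1160, 0)
  M3 = (-0.1160, -0.1160, 0)
Detected image corners:
  c0 = (177.550133, 325.662249) px
  c1 = (292.959848, 333.745233) px
  c2 = (334.589586, 228.156569) px
  c3 = (217.290537, 210.279180) px
Planar DLT: solve 8×8 A·h = b for H (H[2,2]=1):
  H  [+593.22787 -125.55024 +257.55965]
  H  [+154.03732 +529.02790 +275.98440]
  H  [+0.35913 +0.19557 +1.00000]
B = K⁻¹H; ‖b₁‖=0.692129, ‖b₂‖=0.692129; λ = 2/(‖b₁‖+‖b₂‖) = 1.444818, sign → tz>0 ⇒ λ=+1.444818
r₁ = λ·B[:,0] = (+0.84375,+0.13729,+0.51888); r₂ = λ·B[:,1] = (-0.32086,+0.90400,+0.28256)
r₃ = r₁×r₂ = (-0.43027,-0.40489,+0.80680); SVD([r₁ r₂ r₃]) → R = UVᵀ:
  R  [+0.84375 -0.32086 -0.43027]
  R  [+0.13729 +0.90400 -0.40489]
  R  [+0.51888 +0.28256 +0.80680]
t = (-0.07591, +0.09740, +1.44482) m
tr R = 2.554551; θ = arccos((tr R − 1)/2) = 0.680472 rad = 38.988°
axis k = ((R−Rᵀ)₃₂, (R−Rᵀ)₁₃, (R−Rᵀ)₂₁) / (2 sinθ) = (+0.546323, -0.754299, +0.364094)
rvec = θ·k = (+0.371758, -0.513279, +0.247756)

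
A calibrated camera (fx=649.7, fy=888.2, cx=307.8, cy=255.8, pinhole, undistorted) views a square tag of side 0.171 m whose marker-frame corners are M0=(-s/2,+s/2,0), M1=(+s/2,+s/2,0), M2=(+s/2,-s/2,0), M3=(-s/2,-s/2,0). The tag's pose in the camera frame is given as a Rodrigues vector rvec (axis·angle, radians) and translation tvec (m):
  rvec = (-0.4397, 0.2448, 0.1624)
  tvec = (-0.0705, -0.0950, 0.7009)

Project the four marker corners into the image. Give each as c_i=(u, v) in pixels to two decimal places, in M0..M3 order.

Intrinsics K: fx=649.7, fy=888.2, cx=307.8, cy=255.8
Marker side s = 0.171 m; corners in marker frame (Z=0):
  M0 = (-0.0855, +0.0855, 0)
  M1 = (+0.0855, +0.0855, 0)
  M2 = (+0.0855, -0.0855, 0)
  M3 = (-0.0855, -0.0855, 0)
rvec = (-0.4397, 0.2448, 0.1624), |rvec| = θ = 0.52881 rad = 30.298°
Rodrigues: sinθ=0.50450, 1−cosθ=0.13659; R = I + sinθ·[k]× + (1−cosθ)·[k]×²:
    [+0.95785 -0.20751 +0.19867]
    [+0.10236 +0.89268 +0.43891]
    [-0.26843 -0.40007 +0.87629]
t = (-0.0705, -0.0950, 0.7009) m
M0: Pc = R·M0+t = (-0.17014, -0.02743, +0.68964); u = 649.7·(-0.17014)/0.68964 + 307.8 = 147.5163, v = 888.2·(-0.02743)/0.68964 + 255.8 = 220.4759
M1: Pc = R·M1+t = (-0.00635, -0.00992, +0.64374); u = 649.7·(-0.00635)/0.64374 + 307.8 = 301.3947, v = 888.2·(-0.00992)/0.64374 + 255.8 = 242.1074
M2: Pc = R·M2+t = (+0.02914, -0.16257, +0.71216); u = 649.7·(+0.02914)/0.71216 + 307.8 = 334.3828, v = 888.2·(-0.16257)/0.71216 + 255.8 = 53.0397
M3: Pc = R·M3+t = (-0.13465, -0.18008, +0.75806); u = 649.7·(-0.13465)/0.75806 + 307.8 = 192.3940, v = 888.2·(-0.18008)/0.75806 + 255.8 = 44.8086

c0=(147.52, 220.48) c1=(301.39, 242.11) c2=(334.38, 53.04) c3=(192.39, 44.81)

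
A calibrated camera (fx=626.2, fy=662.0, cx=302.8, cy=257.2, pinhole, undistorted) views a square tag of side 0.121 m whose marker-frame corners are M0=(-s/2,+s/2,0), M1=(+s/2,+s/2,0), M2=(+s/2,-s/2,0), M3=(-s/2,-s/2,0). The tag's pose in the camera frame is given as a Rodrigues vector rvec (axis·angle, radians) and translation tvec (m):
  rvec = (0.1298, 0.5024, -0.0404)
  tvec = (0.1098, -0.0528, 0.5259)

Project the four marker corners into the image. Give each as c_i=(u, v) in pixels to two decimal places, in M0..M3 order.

Intrinsics K: fx=626.2, fy=662.0, cx=302.8, cy=257.2
Marker side s = 0.121 m; corners in marker frame (Z=0):
  M0 = (-0.0605, +0.0605, 0)
  M1 = (+0.0605, +0.0605, 0)
  M2 = (+0.0605, -0.0605, 0)
  M3 = (-0.0605, -0.0605, 0)
rvec = (0.1298, 0.5024, -0.0404), |rvec| = θ = 0.52047 rad = 29.821°
Rodrigues: sinθ=0.49729, 1−cosθ=0.13241; R = I + sinθ·[k]× + (1−cosθ)·[k]×²:
    [+0.87582 +0.07048 +0.47746]
    [-0.00672 +0.99097 -0.13394]
    [-0.48259 +0.11410 +0.86838]
t = (0.1098, -0.0528, 0.5259) m
M0: Pc = R·M0+t = (+0.06108, +0.00756, +0.56200); u = 626.2·(+0.06108)/0.56200 + 302.8 = 370.8537, v = 662.0·(+0.00756)/0.56200 + 257.2 = 266.1056
M1: Pc = R·M1+t = (+0.16705, +0.00675, +0.50361); u = 626.2·(+0.16705)/0.50361 + 302.8 = 510.5166, v = 662.0·(+0.00675)/0.50361 + 257.2 = 266.0686
M2: Pc = R·M2+t = (+0.15852, -0.11316, +0.48980); u = 626.2·(+0.15852)/0.48980 + 302.8 = 505.4689, v = 662.0·(-0.11316)/0.48980 + 257.2 = 104.2559
M3: Pc = R·M3+t = (+0.05255, -0.11235, +0.54819); u = 626.2·(+0.05255)/0.54819 + 302.8 = 362.8264, v = 662.0·(-0.11235)/0.54819 + 257.2 = 121.5299

c0=(370.85, 266.11) c1=(510.52, 266.07) c2=(505.47, 104.26) c3=(362.83, 121.53)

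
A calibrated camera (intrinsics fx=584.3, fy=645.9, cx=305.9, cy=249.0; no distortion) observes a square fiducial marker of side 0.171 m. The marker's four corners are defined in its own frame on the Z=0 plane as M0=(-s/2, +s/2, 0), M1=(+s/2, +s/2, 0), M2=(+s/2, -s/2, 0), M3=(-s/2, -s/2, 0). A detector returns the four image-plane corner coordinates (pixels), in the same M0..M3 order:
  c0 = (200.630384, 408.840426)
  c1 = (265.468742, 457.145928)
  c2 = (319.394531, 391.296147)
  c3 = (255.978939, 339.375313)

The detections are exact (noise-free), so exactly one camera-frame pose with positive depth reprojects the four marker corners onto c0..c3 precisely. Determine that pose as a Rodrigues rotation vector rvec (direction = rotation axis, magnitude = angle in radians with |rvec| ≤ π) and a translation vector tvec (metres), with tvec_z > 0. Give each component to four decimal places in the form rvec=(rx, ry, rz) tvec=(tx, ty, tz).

rvec=(0.2029, -0.2538, 0.6980) tvec=(-0.0914, 0.2769, 1.1851)

Intrinsics K: fx=584.3, fy=645.9, cx=305.9, cy=249.0
Marker side s = 0.171 m; corners in marker frame (Z=0):
  M0 = (-0.0855, +0.0855, 0)
  M1 = (+0.0855, +0.0855, 0)
  M2 = (+0.0855, -0.0855, 0)
  M3 = (-0.0855, -0.0855, 0)
Detected image corners:
  c0 = (200.630384, 408.840426) px
  c1 = (265.468742, 457.145928) px
  c2 = (319.394531, 391.296147) px
  c3 = (255.978939, 339.375313) px
Planar DLT: solve 8×8 A·h = b for H (H[2,2]=1):
  H  [+440.26467 -297.63716 +260.85942]
  H  [+392.97625 +428.83595 +399.94317]
  H  [+0.25050 +0.08369 +1.00000]
B = K⁻¹H; ‖b₁‖=0.843830, ‖b₂‖=0.843830; λ = 2/(‖b₁‖+‖b₂‖) = 1.185073, sign → tz>0 ⇒ λ=+1.185073
r₁ = λ·B[:,0] = (+0.73752,+0.60657,+0.29687); r₂ = λ·B[:,1] = (-0.65559,+0.74858,+0.09917)
r₃ = r₁×r₂ = (-0.16207,-0.26776,+0.94976); SVD([r₁ r₂ r₃]) → R = UVᵀ:
  R  [+0.73752 -0.65559 -0.16207]
  R  [+0.60657 +0.74858 -0.26776]
  R  [+0.29687 +0.09917 +0.94976]
t = (-0.09135, +0.27694, +1.18507) m
tr R = 2.435857; θ = arccos((tr R − 1)/2) = 0.769975 rad = 44.116°
axis k = ((R−Rᵀ)₃₂, (R−Rᵀ)₁₃, (R−Rᵀ)₂₁) / (2 sinθ) = (+0.263562, -0.329640, +0.906572)
rvec = θ·k = (+0.202936, -0.253815, +0.698037)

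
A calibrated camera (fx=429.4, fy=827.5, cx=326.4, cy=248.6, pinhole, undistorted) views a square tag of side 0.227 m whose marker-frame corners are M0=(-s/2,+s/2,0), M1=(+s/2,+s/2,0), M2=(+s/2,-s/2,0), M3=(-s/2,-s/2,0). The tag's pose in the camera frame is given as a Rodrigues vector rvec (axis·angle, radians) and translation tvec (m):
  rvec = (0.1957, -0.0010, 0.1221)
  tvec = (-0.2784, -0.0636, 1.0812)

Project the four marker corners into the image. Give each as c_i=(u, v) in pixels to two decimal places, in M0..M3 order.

Intrinsics K: fx=429.4, fy=827.5, cx=326.4, cy=248.6
Marker side s = 0.227 m; corners in marker frame (Z=0):
  M0 = (-0.1135, +0.1135, 0)
  M1 = (+0.1135, +0.1135, 0)
  M2 = (+0.1135, -0.1135, 0)
  M3 = (-0.1135, -0.1135, 0)
rvec = (0.1957, -0.0010, 0.1221), |rvec| = θ = 0.23067 rad = 13.216°
Rodrigues: sinθ=0.22863, 1−cosθ=0.02649; R = I + sinθ·[k]× + (1−cosθ)·[k]×²:
    [+0.99258 -0.12112 +0.01090]
    [+0.12092 +0.97351 -0.19403]
    [+0.01289 +0.19391 +0.98094]
t = (-0.2784, -0.0636, 1.0812) m
M0: Pc = R·M0+t = (-0.40480, +0.03317, +1.10175); u = 429.4·(-0.40480)/1.10175 + 326.4 = 168.6295, v = 827.5·(+0.03317)/1.10175 + 248.6 = 273.5127
M1: Pc = R·M1+t = (-0.17949, +0.06062, +1.10467); u = 429.4·(-0.17949)/1.10467 + 326.4 = 256.6302, v = 827.5·(+0.06062)/1.10467 + 248.6 = 294.0089
M2: Pc = R·M2+t = (-0.15200, -0.16037, +1.06065); u = 429.4·(-0.15200)/1.06065 + 326.4 = 264.8654, v = 827.5·(-0.16037)/1.06065 + 248.6 = 123.4833
M3: Pc = R·M3+t = (-0.37731, -0.18782, +1.05773); u = 429.4·(-0.37731)/1.05773 + 326.4 = 173.2253, v = 827.5·(-0.18782)/1.05773 + 248.6 = 101.6626

c0=(168.63, 273.51) c1=(256.63, 294.01) c2=(264.87, 123.48) c3=(173.23, 101.66)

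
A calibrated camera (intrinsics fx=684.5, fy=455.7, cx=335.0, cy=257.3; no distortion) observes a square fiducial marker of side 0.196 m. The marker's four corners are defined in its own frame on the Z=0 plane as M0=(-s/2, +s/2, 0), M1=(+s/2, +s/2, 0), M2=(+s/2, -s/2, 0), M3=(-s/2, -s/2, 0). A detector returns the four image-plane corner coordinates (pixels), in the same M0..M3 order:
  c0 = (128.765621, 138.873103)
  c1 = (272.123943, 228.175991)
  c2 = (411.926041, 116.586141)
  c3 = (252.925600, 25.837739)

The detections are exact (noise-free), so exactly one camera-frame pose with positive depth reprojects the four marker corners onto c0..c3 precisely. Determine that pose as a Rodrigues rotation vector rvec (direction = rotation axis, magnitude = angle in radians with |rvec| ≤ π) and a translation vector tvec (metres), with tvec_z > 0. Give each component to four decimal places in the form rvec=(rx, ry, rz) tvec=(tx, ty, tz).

rvec=(0.1608, 0.2094, 0.7310) tvec=(-0.0669, -0.1791, 0.6328)

Intrinsics K: fx=684.5, fy=455.7, cx=335.0, cy=257.3
Marker side s = 0.196 m; corners in marker frame (Z=0):
  M0 = (-0.0980, +0.0980, 0)
  M1 = (+0.0980, +0.0980, 0)
  M2 = (+0.0980, -0.0980, 0)
  M3 = (-0.0980, -0.0980, 0)
Detected image corners:
  c0 = (128.765621, 138.873103) px
  c1 = (272.123943, 228.175991) px
  c2 = (411.926041, 116.586141) px
  c3 = (252.925600, 25.837739) px
Planar DLT: solve 8×8 A·h = b for H (H[2,2]=1):
  H  [+713.94364 -580.81823 +262.65081]
  H  [+432.40359 +616.95159 +128.33528]
  H  [-0.21031 +0.34429 +1.00000]
B = K⁻¹H; ‖b₁‖=1.580262, ‖b₂‖=1.580262; λ = 2/(‖b₁‖+‖b₂‖) = 0.632806, sign → tz>0 ⇒ λ=+0.632806
r₁ = λ·B[:,0] = (+0.72516,+0.67560,-0.13308); r₂ = λ·B[:,1] = (-0.64358,+0.73371,+0.21787)
r₃ = r₁×r₂ = (+0.24484,-0.07234,+0.96686); SVD([r₁ r₂ r₃]) → R = UVᵀ:
  R  [+0.72516 -0.64358 +0.24484]
  R  [+0.67560 +0.73371 -0.07234]
  R  [-0.13308 +0.21787 +0.96686]
t = (-0.06689, -0.17909, +0.63281) m
tr R = 2.425732; θ = arccos((tr R − 1)/2) = 0.777220 rad = 44.531°
axis k = ((R−Rᵀ)₃₂, (R−Rᵀ)₁₃, (R−Rᵀ)₂₁) / (2 sinθ) = (+0.206910, +0.269444, +0.940525)
rvec = θ·k = (+0.160815, +0.209418, +0.730995)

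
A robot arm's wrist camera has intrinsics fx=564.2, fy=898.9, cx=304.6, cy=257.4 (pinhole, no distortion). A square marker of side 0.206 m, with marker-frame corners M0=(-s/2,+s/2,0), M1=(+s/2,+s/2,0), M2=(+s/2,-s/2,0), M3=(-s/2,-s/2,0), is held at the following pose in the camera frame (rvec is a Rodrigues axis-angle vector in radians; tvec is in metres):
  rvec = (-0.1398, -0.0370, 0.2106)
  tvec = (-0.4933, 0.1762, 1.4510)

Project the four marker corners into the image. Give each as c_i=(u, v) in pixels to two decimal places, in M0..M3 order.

c0=(62.59, 416.74) c1=(142.30, 443.38) c2=(161.83, 317.53) c3=(83.77, 291.03)

Intrinsics K: fx=564.2, fy=898.9, cx=304.6, cy=257.4
Marker side s = 0.206 m; corners in marker frame (Z=0):
  M0 = (-0.1030, +0.1030, 0)
  M1 = (+0.1030, +0.1030, 0)
  M2 = (+0.1030, -0.1030, 0)
  M3 = (-0.1030, -0.1030, 0)
rvec = (-0.1398, -0.0370, 0.2106), |rvec| = θ = 0.25547 rad = 14.637°
Rodrigues: sinθ=0.25270, 1−cosθ=0.03246; R = I + sinθ·[k]× + (1−cosθ)·[k]×²:
    [+0.97726 -0.20574 -0.05124]
    [+0.21089 +0.96823 +0.13441]
    [+0.02196 -0.14216 +0.98960]
t = (-0.4933, 0.1762, 1.4510) m
M0: Pc = R·M0+t = (-0.61515, +0.25421, +1.43410); u = 564.2·(-0.61515)/1.43410 + 304.6 = 62.5886, v = 898.9·(+0.25421)/1.43410 + 257.4 = 416.7376
M1: Pc = R·M1+t = (-0.41383, +0.29765, +1.43862); u = 564.2·(-0.41383)/1.43862 + 304.6 = 142.3021, v = 898.9·(+0.29765)/1.43862 + 257.4 = 443.3814
M2: Pc = R·M2+t = (-0.37145, +0.09819, +1.46790); u = 564.2·(-0.37145)/1.46790 + 304.6 = 161.8303, v = 898.9·(+0.09819)/1.46790 + 257.4 = 317.5313
M3: Pc = R·M3+t = (-0.57277, +0.05475, +1.46338); u = 564.2·(-0.57277)/1.46338 + 304.6 = 83.7724, v = 898.9·(+0.05475)/1.46338 + 257.4 = 291.0316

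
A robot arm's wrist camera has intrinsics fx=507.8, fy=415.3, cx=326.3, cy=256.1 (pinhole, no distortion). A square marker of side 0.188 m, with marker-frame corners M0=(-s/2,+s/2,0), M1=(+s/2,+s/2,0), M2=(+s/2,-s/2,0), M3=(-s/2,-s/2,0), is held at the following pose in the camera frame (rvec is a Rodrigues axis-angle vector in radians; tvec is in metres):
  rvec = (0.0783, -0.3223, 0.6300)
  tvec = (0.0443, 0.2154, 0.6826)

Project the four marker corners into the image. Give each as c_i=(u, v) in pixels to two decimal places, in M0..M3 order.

c0=(261.77, 408.15) c1=(369.39, 457.51) c2=(447.90, 368.06) c3=(348.27, 310.85)

Intrinsics K: fx=507.8, fy=415.3, cx=326.3, cy=256.1
Marker side s = 0.188 m; corners in marker frame (Z=0):
  M0 = (-0.0940, +0.0940, 0)
  M1 = (+0.0940, +0.0940, 0)
  M2 = (+0.0940, -0.0940, 0)
  M3 = (-0.0940, -0.0940, 0)
rvec = (0.0783, -0.3223, 0.6300), |rvec| = θ = 0.71197 rad = 40.793°
Rodrigues: sinθ=0.65333, 1−cosθ=0.24293; R = I + sinθ·[k]× + (1−cosθ)·[k]×²:
    [+0.76001 -0.59020 -0.27211]
    [+0.56601 +0.80685 -0.16916]
    [+0.31939 -0.02546 +0.94728]
t = (0.0443, 0.2154, 0.6826) m
M0: Pc = R·M0+t = (-0.08262, +0.23804, +0.65018); u = 507.8·(-0.08262)/0.65018 + 326.3 = 261.7730, v = 415.3·(+0.23804)/0.65018 + 256.1 = 408.1456
M1: Pc = R·M1+t = (+0.06026, +0.34445, +0.71023); u = 507.8·(+0.06026)/0.71023 + 326.3 = 369.3862, v = 415.3·(+0.34445)/0.71023 + 256.1 = 457.5135
M2: Pc = R·M2+t = (+0.17122, +0.19276, +0.71502); u = 507.8·(+0.17122)/0.71502 + 326.3 = 447.8994, v = 415.3·(+0.19276)/0.71502 + 256.1 = 368.0606
M3: Pc = R·M3+t = (+0.02834, +0.08635, +0.65497); u = 507.8·(+0.02834)/0.65497 + 326.3 = 348.2704, v = 415.3·(+0.08635)/0.65497 + 256.1 = 310.8526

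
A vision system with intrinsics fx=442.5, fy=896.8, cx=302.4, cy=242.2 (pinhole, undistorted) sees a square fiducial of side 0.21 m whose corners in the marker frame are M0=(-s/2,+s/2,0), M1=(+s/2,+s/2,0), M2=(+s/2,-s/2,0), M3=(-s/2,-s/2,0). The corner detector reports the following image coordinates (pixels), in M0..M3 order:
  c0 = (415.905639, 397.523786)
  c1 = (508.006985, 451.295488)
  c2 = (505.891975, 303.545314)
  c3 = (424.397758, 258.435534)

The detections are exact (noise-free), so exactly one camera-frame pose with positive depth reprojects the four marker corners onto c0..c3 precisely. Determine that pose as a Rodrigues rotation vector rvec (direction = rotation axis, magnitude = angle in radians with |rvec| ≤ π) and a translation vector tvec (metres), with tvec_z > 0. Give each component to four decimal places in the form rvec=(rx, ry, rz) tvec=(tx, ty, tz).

rvec=(-0.6851, -0.0043, 0.2921) tvec=(0.3878, 0.1259, 1.0667)

Intrinsics K: fx=442.5, fy=896.8, cx=302.4, cy=242.2
Marker side s = 0.21 m; corners in marker frame (Z=0):
  M0 = (-0.1050, +0.1050, 0)
  M1 = (+0.1050, +0.1050, 0)
  M2 = (+0.1050, -0.1050, 0)
  M3 = (-0.1050, -0.1050, 0)
Detected image corners:
  c0 = (415.905639, 397.523786) px
  c1 = (508.006985, 451.295488) px
  c2 = (505.891975, 303.545314) px
  c3 = (424.397758, 258.435534) px
Planar DLT: solve 8×8 A·h = b for H (H[2,2]=1):
  H  [+371.95057 -286.62771 +463.25708]
  H  [+203.86690 +476.40325 +348.07166]
  H  [-0.08590 -0.58508 +1.00000]
B = K⁻¹H; ‖b₁‖=0.937461, ‖b₂‖=0.937461; λ = 2/(‖b₁‖+‖b₂‖) = 1.066711, sign → tz>0 ⇒ λ=+1.066711
r₁ = λ·B[:,0] = (+0.95926,+0.26724,-0.09163); r₂ = λ·B[:,1] = (-0.26444,+0.73522,-0.62412)
r₃ = r₁×r₂ = (-0.09942,+0.62292,+0.77594); SVD([r₁ r₂ r₃]) → R = UVᵀ:
  R  [+0.95926 -0.26444 -0.09942]
  R  [+0.26724 +0.73522 +0.62292]
  R  [-0.09163 -0.62412 +0.77594]
t = (+0.38777, +0.12593, +1.06671) m
tr R = 2.470423; θ = arccos((tr R − 1)/2) = 0.744818 rad = 42.675°
axis k = ((R−Rᵀ)₃₂, (R−Rᵀ)₁₃, (R−Rᵀ)₂₁) / (2 sinθ) = (-0.919866, -0.005741, +0.392191)
rvec = θ·k = (-0.685132, -0.004276, +0.292111)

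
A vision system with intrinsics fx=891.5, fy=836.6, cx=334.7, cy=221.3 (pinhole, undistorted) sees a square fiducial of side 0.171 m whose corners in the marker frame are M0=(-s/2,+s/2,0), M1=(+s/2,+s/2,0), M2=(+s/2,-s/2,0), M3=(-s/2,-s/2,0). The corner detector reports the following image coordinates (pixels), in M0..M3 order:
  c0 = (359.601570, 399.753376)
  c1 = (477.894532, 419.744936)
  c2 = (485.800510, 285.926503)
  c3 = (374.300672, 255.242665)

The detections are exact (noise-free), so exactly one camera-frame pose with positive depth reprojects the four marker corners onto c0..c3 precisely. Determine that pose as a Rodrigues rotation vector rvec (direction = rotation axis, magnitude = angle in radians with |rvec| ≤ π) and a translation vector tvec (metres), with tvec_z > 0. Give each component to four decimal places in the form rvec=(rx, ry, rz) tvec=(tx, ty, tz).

rvec=(-0.2673, -0.5803, 0.1939) tvec=(0.1056, 0.1434, 1.0198)

Intrinsics K: fx=891.5, fy=836.6, cx=334.7, cy=221.3
Marker side s = 0.171 m; corners in marker frame (Z=0):
  M0 = (-0.0855, +0.0855, 0)
  M1 = (+0.0855, +0.0855, 0)
  M2 = (+0.0855, -0.0855, 0)
  M3 = (-0.0855, -0.0855, 0)
Detected image corners:
  c0 = (359.601570, 399.753376) px
  c1 = (477.894532, 419.744936) px
  c2 = (485.800510, 285.926503) px
  c3 = (374.300672, 255.242665) px
Planar DLT: solve 8×8 A·h = b for H (H[2,2]=1):
  H  [+884.98348 -190.96978 +427.01432]
  H  [+320.15364 +711.70873 +338.94951]
  H  [+0.50325 -0.29625 +1.00000]
B = K⁻¹H; ‖b₁‖=0.980592, ‖b₂‖=0.980592; λ = 2/(‖b₁‖+‖b₂‖) = 1.019792, sign → tz>0 ⇒ λ=+1.019792
r₁ = λ·B[:,0] = (+0.81966,+0.25450,+0.51321); r₂ = λ·B[:,1] = (-0.10503,+0.94747,-0.30211)
r₃ = r₁×r₂ = (-0.56314,+0.19373,+0.80333); SVD([r₁ r₂ r₃]) → R = UVᵀ:
  R  [+0.81966 -0.10503 -0.56314]
  R  [+0.25450 +0.94747 +0.19373]
  R  [+0.51321 -0.30211 +0.80333]
t = (+0.10560, +0.14341, +1.01979) m
tr R = 2.570465; θ = arccos((tr R − 1)/2) = 0.667725 rad = 38.258°
axis k = ((R−Rᵀ)₃₂, (R−Rᵀ)₁₃, (R−Rᵀ)₂₁) / (2 sinθ) = (-0.400388, -0.869140, +0.290319)
rvec = θ·k = (-0.267349, -0.580346, +0.193853)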